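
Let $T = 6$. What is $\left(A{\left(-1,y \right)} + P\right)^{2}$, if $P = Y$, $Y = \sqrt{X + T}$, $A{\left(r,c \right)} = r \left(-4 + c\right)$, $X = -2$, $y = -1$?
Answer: $49$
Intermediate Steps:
$Y = 2$ ($Y = \sqrt{-2 + 6} = \sqrt{4} = 2$)
$P = 2$
$\left(A{\left(-1,y \right)} + P\right)^{2} = \left(- (-4 - 1) + 2\right)^{2} = \left(\left(-1\right) \left(-5\right) + 2\right)^{2} = \left(5 + 2\right)^{2} = 7^{2} = 49$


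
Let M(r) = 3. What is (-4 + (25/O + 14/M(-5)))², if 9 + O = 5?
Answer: 4489/144 ≈ 31.174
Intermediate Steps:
O = -4 (O = -9 + 5 = -4)
(-4 + (25/O + 14/M(-5)))² = (-4 + (25/(-4) + 14/3))² = (-4 + (25*(-¼) + 14*(⅓)))² = (-4 + (-25/4 + 14/3))² = (-4 - 19/12)² = (-67/12)² = 4489/144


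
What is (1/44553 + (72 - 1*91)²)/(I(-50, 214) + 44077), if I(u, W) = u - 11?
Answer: 1148831/140074632 ≈ 0.0082016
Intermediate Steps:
I(u, W) = -11 + u
(1/44553 + (72 - 1*91)²)/(I(-50, 214) + 44077) = (1/44553 + (72 - 1*91)²)/((-11 - 50) + 44077) = (1/44553 + (72 - 91)²)/(-61 + 44077) = (1/44553 + (-19)²)/44016 = (1/44553 + 361)*(1/44016) = (16083634/44553)*(1/44016) = 1148831/140074632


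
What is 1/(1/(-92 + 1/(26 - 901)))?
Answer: -80501/875 ≈ -92.001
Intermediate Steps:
1/(1/(-92 + 1/(26 - 901))) = 1/(1/(-92 + 1/(-875))) = 1/(1/(-92 - 1/875)) = 1/(1/(-80501/875)) = 1/(-875/80501) = -80501/875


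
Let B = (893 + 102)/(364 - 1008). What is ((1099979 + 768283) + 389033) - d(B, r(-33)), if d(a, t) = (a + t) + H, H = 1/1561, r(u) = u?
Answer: 324179610529/143612 ≈ 2.2573e+6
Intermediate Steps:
B = -995/644 (B = 995/(-644) = 995*(-1/644) = -995/644 ≈ -1.5450)
H = 1/1561 ≈ 0.00064061
d(a, t) = 1/1561 + a + t (d(a, t) = (a + t) + 1/1561 = 1/1561 + a + t)
((1099979 + 768283) + 389033) - d(B, r(-33)) = ((1099979 + 768283) + 389033) - (1/1561 - 995/644 - 33) = (1868262 + 389033) - 1*(-4960989/143612) = 2257295 + 4960989/143612 = 324179610529/143612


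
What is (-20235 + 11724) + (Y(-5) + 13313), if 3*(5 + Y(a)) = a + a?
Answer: 14381/3 ≈ 4793.7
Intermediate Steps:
Y(a) = -5 + 2*a/3 (Y(a) = -5 + (a + a)/3 = -5 + (2*a)/3 = -5 + 2*a/3)
(-20235 + 11724) + (Y(-5) + 13313) = (-20235 + 11724) + ((-5 + (2/3)*(-5)) + 13313) = -8511 + ((-5 - 10/3) + 13313) = -8511 + (-25/3 + 13313) = -8511 + 39914/3 = 14381/3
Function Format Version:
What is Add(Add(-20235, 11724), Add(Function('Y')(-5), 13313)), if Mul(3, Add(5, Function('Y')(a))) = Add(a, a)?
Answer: Rational(14381, 3) ≈ 4793.7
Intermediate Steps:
Function('Y')(a) = Add(-5, Mul(Rational(2, 3), a)) (Function('Y')(a) = Add(-5, Mul(Rational(1, 3), Add(a, a))) = Add(-5, Mul(Rational(1, 3), Mul(2, a))) = Add(-5, Mul(Rational(2, 3), a)))
Add(Add(-20235, 11724), Add(Function('Y')(-5), 13313)) = Add(Add(-20235, 11724), Add(Add(-5, Mul(Rational(2, 3), -5)), 13313)) = Add(-8511, Add(Add(-5, Rational(-10, 3)), 13313)) = Add(-8511, Add(Rational(-25, 3), 13313)) = Add(-8511, Rational(39914, 3)) = Rational(14381, 3)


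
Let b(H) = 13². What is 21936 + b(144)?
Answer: 22105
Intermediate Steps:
b(H) = 169
21936 + b(144) = 21936 + 169 = 22105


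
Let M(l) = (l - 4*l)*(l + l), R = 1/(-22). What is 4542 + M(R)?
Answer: 1099161/242 ≈ 4542.0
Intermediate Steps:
R = -1/22 (R = 1*(-1/22) = -1/22 ≈ -0.045455)
M(l) = -6*l² (M(l) = (-3*l)*(2*l) = -6*l²)
4542 + M(R) = 4542 - 6*(-1/22)² = 4542 - 6*1/484 = 4542 - 3/242 = 1099161/242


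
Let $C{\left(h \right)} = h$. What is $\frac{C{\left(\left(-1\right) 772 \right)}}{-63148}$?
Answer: $\frac{193}{15787} \approx 0.012225$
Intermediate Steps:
$\frac{C{\left(\left(-1\right) 772 \right)}}{-63148} = \frac{\left(-1\right) 772}{-63148} = \left(-772\right) \left(- \frac{1}{63148}\right) = \frac{193}{15787}$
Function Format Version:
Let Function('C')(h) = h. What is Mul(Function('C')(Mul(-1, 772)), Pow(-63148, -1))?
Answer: Rational(193, 15787) ≈ 0.012225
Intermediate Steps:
Mul(Function('C')(Mul(-1, 772)), Pow(-63148, -1)) = Mul(Mul(-1, 772), Pow(-63148, -1)) = Mul(-772, Rational(-1, 63148)) = Rational(193, 15787)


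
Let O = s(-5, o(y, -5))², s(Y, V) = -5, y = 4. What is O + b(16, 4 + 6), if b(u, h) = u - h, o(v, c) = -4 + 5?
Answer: 31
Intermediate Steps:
o(v, c) = 1
O = 25 (O = (-5)² = 25)
O + b(16, 4 + 6) = 25 + (16 - (4 + 6)) = 25 + (16 - 1*10) = 25 + (16 - 10) = 25 + 6 = 31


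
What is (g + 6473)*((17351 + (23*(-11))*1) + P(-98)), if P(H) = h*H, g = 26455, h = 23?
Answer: 488783232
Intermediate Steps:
P(H) = 23*H
(g + 6473)*((17351 + (23*(-11))*1) + P(-98)) = (26455 + 6473)*((17351 + (23*(-11))*1) + 23*(-98)) = 32928*((17351 - 253*1) - 2254) = 32928*((17351 - 253) - 2254) = 32928*(17098 - 2254) = 32928*14844 = 488783232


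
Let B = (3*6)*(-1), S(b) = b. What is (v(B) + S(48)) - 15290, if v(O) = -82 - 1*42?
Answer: -15366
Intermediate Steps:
B = -18 (B = 18*(-1) = -18)
v(O) = -124 (v(O) = -82 - 42 = -124)
(v(B) + S(48)) - 15290 = (-124 + 48) - 15290 = -76 - 15290 = -15366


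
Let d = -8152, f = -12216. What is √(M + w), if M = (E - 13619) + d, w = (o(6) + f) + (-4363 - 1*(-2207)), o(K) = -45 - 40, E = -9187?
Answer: I*√45415 ≈ 213.11*I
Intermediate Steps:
o(K) = -85
w = -14457 (w = (-85 - 12216) + (-4363 - 1*(-2207)) = -12301 + (-4363 + 2207) = -12301 - 2156 = -14457)
M = -30958 (M = (-9187 - 13619) - 8152 = -22806 - 8152 = -30958)
√(M + w) = √(-30958 - 14457) = √(-45415) = I*√45415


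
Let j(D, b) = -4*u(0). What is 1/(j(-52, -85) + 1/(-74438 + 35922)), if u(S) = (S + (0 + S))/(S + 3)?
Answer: -38516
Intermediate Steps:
u(S) = 2*S/(3 + S) (u(S) = (S + S)/(3 + S) = (2*S)/(3 + S) = 2*S/(3 + S))
j(D, b) = 0 (j(D, b) = -8*0/(3 + 0) = -8*0/3 = -4*0 = 0)
1/(j(-52, -85) + 1/(-74438 + 35922)) = 1/(0 + 1/(-74438 + 35922)) = 1/(0 + 1/(-38516)) = 1/(0 - 1/38516) = 1/(-1/38516) = -38516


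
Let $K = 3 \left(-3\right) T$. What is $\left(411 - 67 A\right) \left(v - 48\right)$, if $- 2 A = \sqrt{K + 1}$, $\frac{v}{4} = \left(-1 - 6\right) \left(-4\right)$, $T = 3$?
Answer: $26304 + 2144 i \sqrt{26} \approx 26304.0 + 10932.0 i$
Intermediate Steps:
$v = 112$ ($v = 4 \left(-1 - 6\right) \left(-4\right) = 4 \left(\left(-7\right) \left(-4\right)\right) = 4 \cdot 28 = 112$)
$K = -27$ ($K = 3 \left(-3\right) 3 = \left(-9\right) 3 = -27$)
$A = - \frac{i \sqrt{26}}{2}$ ($A = - \frac{\sqrt{-27 + 1}}{2} = - \frac{\sqrt{-26}}{2} = - \frac{i \sqrt{26}}{2} \approx - 2.5495 i$)
$\left(411 - 67 A\right) \left(v - 48\right) = \left(411 - 67 \left(- \frac{i \sqrt{26}}{2}\right)\right) \left(112 - 48\right) = \left(411 + \frac{67 i \sqrt{26}}{2}\right) 64 = 26304 + 2144 i \sqrt{26}$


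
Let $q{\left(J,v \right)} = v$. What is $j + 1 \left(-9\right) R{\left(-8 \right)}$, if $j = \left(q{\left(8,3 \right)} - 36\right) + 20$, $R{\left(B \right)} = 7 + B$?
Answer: $-4$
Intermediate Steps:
$j = -13$ ($j = \left(3 - 36\right) + 20 = -33 + 20 = -13$)
$j + 1 \left(-9\right) R{\left(-8 \right)} = -13 + 1 \left(-9\right) \left(7 - 8\right) = -13 - -9 = -13 + 9 = -4$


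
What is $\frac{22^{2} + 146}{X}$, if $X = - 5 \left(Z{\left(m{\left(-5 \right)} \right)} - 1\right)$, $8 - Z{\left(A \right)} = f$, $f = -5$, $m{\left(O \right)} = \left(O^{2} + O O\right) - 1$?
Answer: $- \frac{21}{2} \approx -10.5$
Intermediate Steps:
$m{\left(O \right)} = -1 + 2 O^{2}$ ($m{\left(O \right)} = \left(O^{2} + O^{2}\right) - 1 = 2 O^{2} - 1 = -1 + 2 O^{2}$)
$Z{\left(A \right)} = 13$ ($Z{\left(A \right)} = 8 - -5 = 8 + 5 = 13$)
$X = -60$ ($X = - 5 \left(13 - 1\right) = \left(-5\right) 12 = -60$)
$\frac{22^{2} + 146}{X} = \frac{22^{2} + 146}{-60} = \left(484 + 146\right) \left(- \frac{1}{60}\right) = 630 \left(- \frac{1}{60}\right) = - \frac{21}{2}$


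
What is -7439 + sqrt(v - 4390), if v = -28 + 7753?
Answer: -7439 + sqrt(3335) ≈ -7381.3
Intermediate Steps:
v = 7725
-7439 + sqrt(v - 4390) = -7439 + sqrt(7725 - 4390) = -7439 + sqrt(3335)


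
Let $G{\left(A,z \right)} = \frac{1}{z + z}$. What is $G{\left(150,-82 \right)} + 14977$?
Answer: $\frac{2456227}{164} \approx 14977.0$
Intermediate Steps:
$G{\left(A,z \right)} = \frac{1}{2 z}$
$G{\left(150,-82 \right)} + 14977 = \frac{1}{2 \left(-82\right)} + 14977 = \frac{1}{2} \left(- \frac{1}{82}\right) + 14977 = - \frac{1}{164} + 14977 = \frac{2456227}{164}$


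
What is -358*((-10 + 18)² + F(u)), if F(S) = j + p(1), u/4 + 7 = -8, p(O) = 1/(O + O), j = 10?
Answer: -26671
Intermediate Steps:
p(O) = 1/(2*O)
u = -60 (u = -28 + 4*(-8) = -28 - 32 = -60)
F(S) = 21/2 (F(S) = 10 + (½)/1 = 10 + (½)*1 = 10 + ½ = 21/2)
-358*((-10 + 18)² + F(u)) = -358*((-10 + 18)² + 21/2) = -358*(8² + 21/2) = -358*(64 + 21/2) = -358*149/2 = -26671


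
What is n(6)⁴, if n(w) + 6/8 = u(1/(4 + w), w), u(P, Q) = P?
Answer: 28561/160000 ≈ 0.17851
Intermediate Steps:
n(w) = -¾ + 1/(4 + w)
n(6)⁴ = ((-8 - 3*6)/(4*(4 + 6)))⁴ = ((¼)*(-8 - 18)/10)⁴ = ((¼)*(⅒)*(-26))⁴ = (-13/20)⁴ = 28561/160000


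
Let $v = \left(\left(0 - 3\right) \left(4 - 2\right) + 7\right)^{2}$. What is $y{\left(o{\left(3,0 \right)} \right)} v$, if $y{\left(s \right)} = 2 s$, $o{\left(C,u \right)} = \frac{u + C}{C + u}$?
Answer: $2$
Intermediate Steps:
$o{\left(C,u \right)} = 1$ ($o{\left(C,u \right)} = \frac{C + u}{C + u} = 1$)
$v = 1$ ($v = \left(\left(-3\right) 2 + 7\right)^{2} = \left(-6 + 7\right)^{2} = 1^{2} = 1$)
$y{\left(o{\left(3,0 \right)} \right)} v = 2 \cdot 1 \cdot 1 = 2 \cdot 1 = 2$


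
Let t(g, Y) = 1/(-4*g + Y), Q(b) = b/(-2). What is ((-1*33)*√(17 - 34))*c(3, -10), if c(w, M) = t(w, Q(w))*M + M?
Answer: 2750*I*√17/9 ≈ 1259.8*I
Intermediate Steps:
Q(b) = -b/2 (Q(b) = b*(-½) = -b/2)
t(g, Y) = 1/(Y - 4*g)
c(w, M) = M - 2*M/(9*w) (c(w, M) = M/(-w/2 - 4*w) + M = M/((-9*w/2)) + M = (-2/(9*w))*M + M = -2*M/(9*w) + M = M - 2*M/(9*w))
((-1*33)*√(17 - 34))*c(3, -10) = ((-1*33)*√(17 - 34))*(-10 - 2/9*(-10)/3) = (-33*I*√17)*(-10 - 2/9*(-10)*⅓) = (-33*I*√17)*(-10 + 20/27) = -33*I*√17*(-250/27) = 2750*I*√17/9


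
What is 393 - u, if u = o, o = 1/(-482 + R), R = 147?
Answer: 131656/335 ≈ 393.00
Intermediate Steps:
o = -1/335 (o = 1/(-482 + 147) = 1/(-335) = -1/335 ≈ -0.0029851)
u = -1/335 ≈ -0.0029851
393 - u = 393 - 1*(-1/335) = 393 + 1/335 = 131656/335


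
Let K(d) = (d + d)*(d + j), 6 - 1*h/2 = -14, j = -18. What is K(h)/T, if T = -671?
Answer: -160/61 ≈ -2.6230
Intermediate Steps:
h = 40 (h = 12 - 2*(-14) = 12 + 28 = 40)
K(d) = 2*d*(-18 + d) (K(d) = (d + d)*(d - 18) = (2*d)*(-18 + d) = 2*d*(-18 + d))
K(h)/T = (2*40*(-18 + 40))/(-671) = (2*40*22)*(-1/671) = 1760*(-1/671) = -160/61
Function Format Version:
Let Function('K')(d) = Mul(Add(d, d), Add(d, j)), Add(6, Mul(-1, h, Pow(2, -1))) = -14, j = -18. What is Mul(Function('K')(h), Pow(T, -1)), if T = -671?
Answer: Rational(-160, 61) ≈ -2.6230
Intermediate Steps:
h = 40 (h = Add(12, Mul(-2, -14)) = Add(12, 28) = 40)
Function('K')(d) = Mul(2, d, Add(-18, d)) (Function('K')(d) = Mul(Add(d, d), Add(d, -18)) = Mul(Mul(2, d), Add(-18, d)) = Mul(2, d, Add(-18, d)))
Mul(Function('K')(h), Pow(T, -1)) = Mul(Mul(2, 40, Add(-18, 40)), Pow(-671, -1)) = Mul(Mul(2, 40, 22), Rational(-1, 671)) = Mul(1760, Rational(-1, 671)) = Rational(-160, 61)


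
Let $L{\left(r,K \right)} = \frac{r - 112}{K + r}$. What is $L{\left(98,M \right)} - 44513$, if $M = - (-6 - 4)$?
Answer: $- \frac{2403709}{54} \approx -44513.0$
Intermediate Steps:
$M = 10$ ($M = \left(-1\right) \left(-10\right) = 10$)
$L{\left(r,K \right)} = \frac{-112 + r}{K + r}$
$L{\left(98,M \right)} - 44513 = \frac{-112 + 98}{10 + 98} - 44513 = \frac{1}{108} \left(-14\right) - 44513 = - \frac{7}{54} - 44513 = - \frac{2403709}{54}$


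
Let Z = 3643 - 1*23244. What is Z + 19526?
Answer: -75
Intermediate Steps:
Z = -19601 (Z = 3643 - 23244 = -19601)
Z + 19526 = -19601 + 19526 = -75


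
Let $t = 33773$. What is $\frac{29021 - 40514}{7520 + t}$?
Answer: $- \frac{11493}{41293} \approx -0.27833$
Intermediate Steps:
$\frac{29021 - 40514}{7520 + t} = \frac{29021 - 40514}{7520 + 33773} = - \frac{11493}{41293}$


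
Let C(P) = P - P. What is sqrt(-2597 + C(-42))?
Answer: 7*I*sqrt(53) ≈ 50.961*I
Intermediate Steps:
C(P) = 0
sqrt(-2597 + C(-42)) = sqrt(-2597 + 0) = sqrt(-2597) = 7*I*sqrt(53)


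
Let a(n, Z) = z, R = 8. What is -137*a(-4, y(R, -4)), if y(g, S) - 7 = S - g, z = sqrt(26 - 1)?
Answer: -685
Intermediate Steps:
z = 5 (z = sqrt(25) = 5)
y(g, S) = 7 + S - g (y(g, S) = 7 + (S - g) = 7 + S - g)
a(n, Z) = 5
-137*a(-4, y(R, -4)) = -137*5 = -685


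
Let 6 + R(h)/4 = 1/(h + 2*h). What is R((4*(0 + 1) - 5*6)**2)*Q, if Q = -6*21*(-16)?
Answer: -8176224/169 ≈ -48380.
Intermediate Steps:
R(h) = -24 + 4/(3*h) (R(h) = -24 + 4/(h + 2*h) = -24 + 4/((3*h)) = -24 + 4*(1/(3*h)) = -24 + 4/(3*h))
Q = 2016 (Q = -126*(-16) = 2016)
R((4*(0 + 1) - 5*6)**2)*Q = (-24 + 4/(3*((4*(0 + 1) - 5*6)**2)))*2016 = (-24 + 4/(3*((4*1 - 30)**2)))*2016 = (-24 + 4/(3*((4 - 30)**2)))*2016 = (-24 + 4/(3*((-26)**2)))*2016 = (-24 + (4/3)/676)*2016 = (-24 + (4/3)*(1/676))*2016 = (-24 + 1/507)*2016 = -12167/507*2016 = -8176224/169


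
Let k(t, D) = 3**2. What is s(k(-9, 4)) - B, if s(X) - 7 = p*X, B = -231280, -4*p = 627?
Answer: 919505/4 ≈ 2.2988e+5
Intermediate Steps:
k(t, D) = 9
p = -627/4 (p = -1/4*627 = -627/4 ≈ -156.75)
s(X) = 7 - 627*X/4
s(k(-9, 4)) - B = (7 - 627/4*9) - 1*(-231280) = (7 - 5643/4) + 231280 = -5615/4 + 231280 = 919505/4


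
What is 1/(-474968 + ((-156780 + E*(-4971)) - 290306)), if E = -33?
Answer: -1/758011 ≈ -1.3192e-6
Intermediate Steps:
1/(-474968 + ((-156780 + E*(-4971)) - 290306)) = 1/(-474968 + ((-156780 - 33*(-4971)) - 290306)) = 1/(-474968 + ((-156780 + 164043) - 290306)) = 1/(-474968 + (7263 - 290306)) = 1/(-474968 - 283043) = 1/(-758011) = -1/758011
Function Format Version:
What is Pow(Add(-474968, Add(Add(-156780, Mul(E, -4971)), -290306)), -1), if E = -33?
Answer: Rational(-1, 758011) ≈ -1.3192e-6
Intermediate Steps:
Pow(Add(-474968, Add(Add(-156780, Mul(E, -4971)), -290306)), -1) = Pow(Add(-474968, Add(Add(-156780, Mul(-33, -4971)), -290306)), -1) = Pow(Add(-474968, Add(Add(-156780, 164043), -290306)), -1) = Pow(Add(-474968, Add(7263, -290306)), -1) = Pow(Add(-474968, -283043), -1) = Pow(-758011, -1) = Rational(-1, 758011)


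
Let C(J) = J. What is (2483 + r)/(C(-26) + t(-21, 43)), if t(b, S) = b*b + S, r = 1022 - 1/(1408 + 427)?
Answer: 3215837/420215 ≈ 7.6528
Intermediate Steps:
r = 1875369/1835 (r = 1022 - 1/1835 = 1875369/1835 ≈ 1022.0)
t(b, S) = S + b² (t(b, S) = b² + S = S + b²)
(2483 + r)/(C(-26) + t(-21, 43)) = (2483 + 1875369/1835)/(-26 + (43 + (-21)²)) = 6431674/(1835*(-26 + (43 + 441))) = 6431674/(1835*(-26 + 484)) = (6431674/1835)/458 = (6431674/1835)*(1/458) = 3215837/420215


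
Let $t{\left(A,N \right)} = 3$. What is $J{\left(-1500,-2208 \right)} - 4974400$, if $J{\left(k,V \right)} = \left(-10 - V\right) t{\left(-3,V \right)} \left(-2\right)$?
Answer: $-4987588$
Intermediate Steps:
$J{\left(k,V \right)} = 60 + 6 V$ ($J{\left(k,V \right)} = \left(-10 - V\right) 3 \left(-2\right) = \left(-30 - 3 V\right) \left(-2\right) = 60 + 6 V$)
$J{\left(-1500,-2208 \right)} - 4974400 = \left(60 + 6 \left(-2208\right)\right) - 4974400 = \left(60 - 13248\right) - 4974400 = -13188 - 4974400 = -4987588$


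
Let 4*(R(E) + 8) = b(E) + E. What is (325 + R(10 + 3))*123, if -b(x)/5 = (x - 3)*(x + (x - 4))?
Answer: 22263/4 ≈ 5565.8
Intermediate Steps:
b(x) = -5*(-4 + 2*x)*(-3 + x) (b(x) = -5*(x - 3)*(x + (x - 4)) = -5*(-3 + x)*(x + (-4 + x)) = -5*(-3 + x)*(-4 + 2*x) = -5*(-4 + 2*x)*(-3 + x))
R(E) = -23 - 5*E²/2 + 51*E/4 (R(E) = -8 + ((-60 - 10*E² + 50*E) + E)/4 = -8 + (-60 - 10*E² + 51*E)/4 = -8 + (-15 - 5*E²/2 + 51*E/4) = -23 - 5*E²/2 + 51*E/4)
(325 + R(10 + 3))*123 = (325 + (-23 - 5*(10 + 3)²/2 + 51*(10 + 3)/4))*123 = (325 + (-23 - 5/2*13² + (51/4)*13))*123 = (325 + (-23 - 5/2*169 + 663/4))*123 = (325 + (-23 - 845/2 + 663/4))*123 = (325 - 1119/4)*123 = (181/4)*123 = 22263/4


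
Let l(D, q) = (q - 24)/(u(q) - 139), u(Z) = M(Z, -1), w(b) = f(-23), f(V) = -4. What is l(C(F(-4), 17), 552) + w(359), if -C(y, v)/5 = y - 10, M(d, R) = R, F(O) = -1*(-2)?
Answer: -272/35 ≈ -7.7714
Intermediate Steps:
F(O) = 2
w(b) = -4
u(Z) = -1
C(y, v) = 50 - 5*y (C(y, v) = -5*(y - 10) = -5*(-10 + y) = 50 - 5*y)
l(D, q) = 6/35 - q/140 (l(D, q) = (q - 24)/(-1 - 139) = (-24 + q)/(-140) = (-24 + q)*(-1/140) = 6/35 - q/140)
l(C(F(-4), 17), 552) + w(359) = (6/35 - 1/140*552) - 4 = (6/35 - 138/35) - 4 = -132/35 - 4 = -272/35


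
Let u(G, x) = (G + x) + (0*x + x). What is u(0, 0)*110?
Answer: 0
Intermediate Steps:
u(G, x) = G + 2*x (u(G, x) = (G + x) + (0 + x) = (G + x) + x = G + 2*x)
u(0, 0)*110 = (0 + 2*0)*110 = (0 + 0)*110 = 0*110 = 0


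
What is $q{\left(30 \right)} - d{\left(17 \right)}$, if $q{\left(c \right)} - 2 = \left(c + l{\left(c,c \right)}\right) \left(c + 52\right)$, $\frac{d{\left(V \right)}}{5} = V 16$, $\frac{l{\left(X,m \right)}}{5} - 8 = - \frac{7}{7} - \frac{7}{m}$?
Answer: $\frac{11629}{3} \approx 3876.3$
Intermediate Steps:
$l{\left(X,m \right)} = 35 - \frac{35}{m}$ ($l{\left(X,m \right)} = 40 + 5 \left(- \frac{7}{7} - \frac{7}{m}\right) = 40 + 5 \left(\left(-7\right) \frac{1}{7} - \frac{7}{m}\right) = 40 + 5 \left(-1 - \frac{7}{m}\right) = 40 - \left(5 + \frac{35}{m}\right) = 35 - \frac{35}{m}$)
$d{\left(V \right)} = 80 V$ ($d{\left(V \right)} = 5 V 16 = 5 \cdot 16 V = 80 V$)
$q{\left(c \right)} = 2 + \left(52 + c\right) \left(35 + c - \frac{35}{c}\right)$ ($q{\left(c \right)} = 2 + \left(c + \left(35 - \frac{35}{c}\right)\right) \left(c + 52\right) = 2 + \left(35 + c - \frac{35}{c}\right) \left(52 + c\right) = 2 + \left(52 + c\right) \left(35 + c - \frac{35}{c}\right)$)
$q{\left(30 \right)} - d{\left(17 \right)} = \left(1787 + 30^{2} - \frac{1820}{30} + 87 \cdot 30\right) - 80 \cdot 17 = \left(1787 + 900 - \frac{182}{3} + 2610\right) - 1360 = \frac{15709}{3} - 1360 = \frac{11629}{3}$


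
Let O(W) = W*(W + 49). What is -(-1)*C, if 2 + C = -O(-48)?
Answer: 46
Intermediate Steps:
O(W) = W*(49 + W)
C = 46 (C = -2 - (-48)*(49 - 48) = -2 - (-48) = -2 - 1*(-48) = -2 + 48 = 46)
-(-1)*C = -(-1)*46 = -1*(-46) = 46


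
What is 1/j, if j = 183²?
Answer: 1/33489 ≈ 2.9861e-5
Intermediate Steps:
j = 33489
1/j = 1/33489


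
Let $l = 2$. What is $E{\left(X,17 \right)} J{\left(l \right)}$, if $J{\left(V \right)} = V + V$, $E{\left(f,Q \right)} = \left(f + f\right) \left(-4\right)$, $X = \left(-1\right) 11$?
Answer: $352$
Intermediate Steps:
$X = -11$
$E{\left(f,Q \right)} = - 8 f$ ($E{\left(f,Q \right)} = 2 f \left(-4\right) = - 8 f$)
$J{\left(V \right)} = 2 V$
$E{\left(X,17 \right)} J{\left(l \right)} = \left(-8\right) \left(-11\right) 2 \cdot 2 = 88 \cdot 4 = 352$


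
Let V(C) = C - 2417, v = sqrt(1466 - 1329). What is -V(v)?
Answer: 2417 - sqrt(137) ≈ 2405.3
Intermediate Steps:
v = sqrt(137) ≈ 11.705
V(C) = -2417 + C
-V(v) = -(-2417 + sqrt(137)) = 2417 - sqrt(137)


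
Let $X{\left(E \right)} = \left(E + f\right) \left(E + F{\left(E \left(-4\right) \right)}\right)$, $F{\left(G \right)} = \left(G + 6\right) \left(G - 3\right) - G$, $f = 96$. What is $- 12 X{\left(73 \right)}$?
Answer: $-171842580$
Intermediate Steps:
$F{\left(G \right)} = - G + \left(-3 + G\right) \left(6 + G\right)$ ($F{\left(G \right)} = \left(6 + G\right) \left(-3 + G\right) - G = \left(-3 + G\right) \left(6 + G\right) - G = - G + \left(-3 + G\right) \left(6 + G\right)$)
$X{\left(E \right)} = \left(96 + E\right) \left(-18 - 7 E + 16 E^{2}\right)$ ($X{\left(E \right)} = \left(E + 96\right) \left(E + \left(-18 + \left(E \left(-4\right)\right)^{2} + 2 E \left(-4\right)\right)\right) = \left(96 + E\right) \left(E + \left(-18 + \left(- 4 E\right)^{2} + 2 \left(- 4 E\right)\right)\right) = \left(96 + E\right) \left(E - \left(18 - 16 E^{2} + 8 E\right)\right) = \left(96 + E\right) \left(-18 - 7 E + 16 E^{2}\right)$)
$- 12 X{\left(73 \right)} = - 12 \left(-1728 - 50370 + 16 \cdot 73^{3} + 1529 \cdot 73^{2}\right) = - 12 \left(-1728 - 50370 + 16 \cdot 389017 + 1529 \cdot 5329\right) = - 12 \left(-1728 - 50370 + 6224272 + 8148041\right) = \left(-12\right) 14320215 = -171842580$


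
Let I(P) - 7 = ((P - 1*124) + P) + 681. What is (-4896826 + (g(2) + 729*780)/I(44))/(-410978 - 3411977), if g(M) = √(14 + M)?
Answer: 798040482/623141665 ≈ 1.2807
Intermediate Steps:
I(P) = 564 + 2*P (I(P) = 7 + (((P - 1*124) + P) + 681) = 7 + (((P - 124) + P) + 681) = 7 + (((-124 + P) + P) + 681) = 7 + ((-124 + 2*P) + 681) = 7 + (557 + 2*P) = 564 + 2*P)
(-4896826 + (g(2) + 729*780)/I(44))/(-410978 - 3411977) = (-4896826 + (√(14 + 2) + 729*780)/(564 + 2*44))/(-410978 - 3411977) = (-4896826 + (√16 + 568620)/(564 + 88))/(-3822955) = (-4896826 + (4 + 568620)/652)*(-1/3822955) = (-4896826 + 568624*(1/652))*(-1/3822955) = (-4896826 + 142156/163)*(-1/3822955) = -798040482/163*(-1/3822955) = 798040482/623141665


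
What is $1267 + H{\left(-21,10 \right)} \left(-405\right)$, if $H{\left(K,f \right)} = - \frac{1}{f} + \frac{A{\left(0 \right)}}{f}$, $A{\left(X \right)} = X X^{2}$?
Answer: $\frac{2615}{2} \approx 1307.5$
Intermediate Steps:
$A{\left(X \right)} = X^{3}$
$H{\left(K,f \right)} = - \frac{1}{f}$ ($H{\left(K,f \right)} = - \frac{1}{f} + \frac{0^{3}}{f} = - \frac{1}{f} + \frac{0}{f} = - \frac{1}{f} + 0 = - \frac{1}{f}$)
$1267 + H{\left(-21,10 \right)} \left(-405\right) = 1267 + - \frac{1}{10} \left(-405\right) = 1267 + \left(-1\right) \frac{1}{10} \left(-405\right) = 1267 - - \frac{81}{2} = 1267 + \frac{81}{2} = \frac{2615}{2}$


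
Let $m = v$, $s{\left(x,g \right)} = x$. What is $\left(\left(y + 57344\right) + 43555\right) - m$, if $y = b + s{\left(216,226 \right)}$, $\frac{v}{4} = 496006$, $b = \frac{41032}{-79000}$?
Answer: $- \frac{18593731504}{9875} \approx -1.8829 \cdot 10^{6}$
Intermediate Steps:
$b = - \frac{5129}{9875}$ ($b = 41032 \left(- \frac{1}{79000}\right) = - \frac{5129}{9875} \approx -0.51939$)
$v = 1984024$ ($v = 4 \cdot 496006 = 1984024$)
$y = \frac{2127871}{9875}$ ($y = - \frac{5129}{9875} + 216 = \frac{2127871}{9875} \approx 215.48$)
$m = 1984024$
$\left(\left(y + 57344\right) + 43555\right) - m = \left(\left(\frac{2127871}{9875} + 57344\right) + 43555\right) - 1984024 = \left(\frac{568399871}{9875} + 43555\right) - 1984024 = \frac{998505496}{9875} - 1984024 = - \frac{18593731504}{9875}$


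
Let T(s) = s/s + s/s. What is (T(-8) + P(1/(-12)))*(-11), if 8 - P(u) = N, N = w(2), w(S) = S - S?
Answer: -110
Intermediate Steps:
w(S) = 0
N = 0
P(u) = 8 (P(u) = 8 - 1*0 = 8 + 0 = 8)
T(s) = 2 (T(s) = 1 + 1 = 2)
(T(-8) + P(1/(-12)))*(-11) = (2 + 8)*(-11) = 10*(-11) = -110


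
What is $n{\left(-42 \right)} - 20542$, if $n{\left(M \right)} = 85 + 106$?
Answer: $-20351$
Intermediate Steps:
$n{\left(M \right)} = 191$
$n{\left(-42 \right)} - 20542 = 191 - 20542 = -20351$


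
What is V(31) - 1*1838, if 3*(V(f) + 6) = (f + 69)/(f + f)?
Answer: -171442/93 ≈ -1843.5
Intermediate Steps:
V(f) = -6 + (69 + f)/(6*f) (V(f) = -6 + ((f + 69)/(f + f))/3 = -6 + ((69 + f)/((2*f)))/3 = -6 + ((69 + f)*(1/(2*f)))/3 = -6 + ((69 + f)/(2*f))/3 = -6 + (69 + f)/(6*f))
V(31) - 1*1838 = (⅙)*(69 - 35*31)/31 - 1*1838 = (⅙)*(1/31)*(69 - 1085) - 1838 = (⅙)*(1/31)*(-1016) - 1838 = -508/93 - 1838 = -171442/93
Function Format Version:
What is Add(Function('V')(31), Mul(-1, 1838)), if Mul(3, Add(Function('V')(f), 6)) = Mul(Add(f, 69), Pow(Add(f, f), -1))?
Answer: Rational(-171442, 93) ≈ -1843.5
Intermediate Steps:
Function('V')(f) = Add(-6, Mul(Rational(1, 6), Pow(f, -1), Add(69, f))) (Function('V')(f) = Add(-6, Mul(Rational(1, 3), Mul(Add(f, 69), Pow(Add(f, f), -1)))) = Add(-6, Mul(Rational(1, 3), Mul(Add(69, f), Pow(Mul(2, f), -1)))) = Add(-6, Mul(Rational(1, 3), Mul(Add(69, f), Mul(Rational(1, 2), Pow(f, -1))))) = Add(-6, Mul(Rational(1, 3), Mul(Rational(1, 2), Pow(f, -1), Add(69, f)))) = Add(-6, Mul(Rational(1, 6), Pow(f, -1), Add(69, f))))
Add(Function('V')(31), Mul(-1, 1838)) = Add(Mul(Rational(1, 6), Pow(31, -1), Add(69, Mul(-35, 31))), Mul(-1, 1838)) = Add(Mul(Rational(1, 6), Rational(1, 31), Add(69, -1085)), -1838) = Add(Mul(Rational(1, 6), Rational(1, 31), -1016), -1838) = Add(Rational(-508, 93), -1838) = Rational(-171442, 93)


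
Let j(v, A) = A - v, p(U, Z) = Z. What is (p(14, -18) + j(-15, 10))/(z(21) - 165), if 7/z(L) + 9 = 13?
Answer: -28/653 ≈ -0.042879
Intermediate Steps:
z(L) = 7/4 (z(L) = 7/(-9 + 13) = 7/4)
(p(14, -18) + j(-15, 10))/(z(21) - 165) = (-18 + (10 - 1*(-15)))/(7/4 - 165) = (-18 + (10 + 15))/(-653/4) = (-18 + 25)*(-4/653) = 7*(-4/653) = -28/653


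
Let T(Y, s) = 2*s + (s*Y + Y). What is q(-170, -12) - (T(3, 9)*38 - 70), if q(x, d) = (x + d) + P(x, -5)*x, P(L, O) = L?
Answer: 26964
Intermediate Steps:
T(Y, s) = Y + 2*s + Y*s (T(Y, s) = 2*s + (Y*s + Y) = 2*s + (Y + Y*s) = Y + 2*s + Y*s)
q(x, d) = d + x + x**2 (q(x, d) = (x + d) + x*x = (d + x) + x**2 = d + x + x**2)
q(-170, -12) - (T(3, 9)*38 - 70) = (-12 - 170 + (-170)**2) - ((3 + 2*9 + 3*9)*38 - 70) = (-12 - 170 + 28900) - ((3 + 18 + 27)*38 - 70) = 28718 - (48*38 - 70) = 28718 - (1824 - 70) = 28718 - 1*1754 = 28718 - 1754 = 26964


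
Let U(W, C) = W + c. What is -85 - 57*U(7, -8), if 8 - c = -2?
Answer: -1054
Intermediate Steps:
c = 10 (c = 8 - 1*(-2) = 8 + 2 = 10)
U(W, C) = 10 + W (U(W, C) = W + 10 = 10 + W)
-85 - 57*U(7, -8) = -85 - 57*(10 + 7) = -85 - 57*17 = -85 - 969 = -1054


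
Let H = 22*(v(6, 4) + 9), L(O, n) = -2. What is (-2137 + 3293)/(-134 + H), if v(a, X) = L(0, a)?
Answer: 289/5 ≈ 57.800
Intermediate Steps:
v(a, X) = -2
H = 154 (H = 22*(-2 + 9) = 22*7 = 154)
(-2137 + 3293)/(-134 + H) = (-2137 + 3293)/(-134 + 154) = 1156/20 = 1156*(1/20) = 289/5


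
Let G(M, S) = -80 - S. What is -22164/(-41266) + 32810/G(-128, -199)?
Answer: 39899264/144431 ≈ 276.25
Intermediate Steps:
-22164/(-41266) + 32810/G(-128, -199) = -22164/(-41266) + 32810/(-80 - 1*(-199)) = -22164*(-1/41266) + 32810/(-80 + 199) = 11082/20633 + 32810/119 = 11082/20633 + 32810*(1/119) = 11082/20633 + 1930/7 = 39899264/144431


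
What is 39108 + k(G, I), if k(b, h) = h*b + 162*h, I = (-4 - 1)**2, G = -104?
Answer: 40558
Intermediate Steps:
I = 25 (I = (-5)**2 = 25)
k(b, h) = 162*h + b*h (k(b, h) = b*h + 162*h = 162*h + b*h)
39108 + k(G, I) = 39108 + 25*(162 - 104) = 39108 + 25*58 = 39108 + 1450 = 40558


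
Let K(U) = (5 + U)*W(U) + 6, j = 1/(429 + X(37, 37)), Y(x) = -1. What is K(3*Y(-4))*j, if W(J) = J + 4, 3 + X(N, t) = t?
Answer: 8/463 ≈ 0.017279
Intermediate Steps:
X(N, t) = -3 + t
W(J) = 4 + J
j = 1/463 (j = 1/(429 + (-3 + 37)) = 1/(429 + 34) = 1/463 ≈ 0.0021598)
K(U) = 6 + (4 + U)*(5 + U) (K(U) = (5 + U)*(4 + U) + 6 = (4 + U)*(5 + U) + 6 = 6 + (4 + U)*(5 + U))
K(3*Y(-4))*j = (26 + (3*(-1))² + 9*(3*(-1)))*(1/463) = (26 + (-3)² + 9*(-3))*(1/463) = (26 + 9 - 27)*(1/463) = 8*(1/463) = 8/463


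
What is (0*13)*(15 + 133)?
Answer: 0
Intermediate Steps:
(0*13)*(15 + 133) = 0*148 = 0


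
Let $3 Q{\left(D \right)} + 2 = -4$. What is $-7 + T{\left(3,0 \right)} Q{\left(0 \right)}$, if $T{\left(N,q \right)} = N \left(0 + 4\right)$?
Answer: $-31$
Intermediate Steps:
$T{\left(N,q \right)} = 4 N$ ($T{\left(N,q \right)} = N 4 = 4 N$)
$Q{\left(D \right)} = -2$ ($Q{\left(D \right)} = - \frac{2}{3} + \frac{1}{3} \left(-4\right) = - \frac{2}{3} - \frac{4}{3} = -2$)
$-7 + T{\left(3,0 \right)} Q{\left(0 \right)} = -7 + 4 \cdot 3 \left(-2\right) = -7 + 12 \left(-2\right) = -7 - 24 = -31$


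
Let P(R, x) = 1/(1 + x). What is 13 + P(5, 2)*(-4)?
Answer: 35/3 ≈ 11.667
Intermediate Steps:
13 + P(5, 2)*(-4) = 13 - 4/(1 + 2) = 13 - 4/3 = 35/3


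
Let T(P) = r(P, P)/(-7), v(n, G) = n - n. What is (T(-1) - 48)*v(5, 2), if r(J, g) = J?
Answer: 0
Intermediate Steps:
v(n, G) = 0
T(P) = -P/7 (T(P) = P/(-7) = P*(-⅐) = -P/7)
(T(-1) - 48)*v(5, 2) = (-⅐*(-1) - 48)*0 = (⅐ - 48)*0 = -335/7*0 = 0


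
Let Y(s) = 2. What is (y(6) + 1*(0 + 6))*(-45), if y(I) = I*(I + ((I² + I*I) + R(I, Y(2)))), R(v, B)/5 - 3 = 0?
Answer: -25380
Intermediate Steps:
R(v, B) = 15 (R(v, B) = 15 + 5*0 = 15 + 0 = 15)
y(I) = I*(15 + I + 2*I²) (y(I) = I*(I + ((I² + I*I) + 15)) = I*(I + ((I² + I²) + 15)) = I*(I + (2*I² + 15)) = I*(I + (15 + 2*I²)) = I*(15 + I + 2*I²))
(y(6) + 1*(0 + 6))*(-45) = (6*(15 + 6 + 2*6²) + 1*(0 + 6))*(-45) = (6*(15 + 6 + 2*36) + 1*6)*(-45) = (6*(15 + 6 + 72) + 6)*(-45) = (6*93 + 6)*(-45) = (558 + 6)*(-45) = 564*(-45) = -25380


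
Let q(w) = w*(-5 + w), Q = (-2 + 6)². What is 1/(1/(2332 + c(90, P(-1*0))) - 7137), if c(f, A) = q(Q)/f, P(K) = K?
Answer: -105028/749584791 ≈ -0.00014011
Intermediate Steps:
Q = 16 (Q = 4² = 16)
c(f, A) = 176/f (c(f, A) = (16*(-5 + 16))/f = (16*11)/f = 176/f)
1/(1/(2332 + c(90, P(-1*0))) - 7137) = 1/(1/(2332 + 176/90) - 7137) = 1/(1/(2332 + 176*(1/90)) - 7137) = 1/(1/(2332 + 88/45) - 7137) = 1/(1/(105028/45) - 7137) = 1/(45/105028 - 7137) = 1/(-749584791/105028) = -105028/749584791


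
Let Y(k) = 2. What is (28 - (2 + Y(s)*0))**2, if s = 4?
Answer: 676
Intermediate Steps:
(28 - (2 + Y(s)*0))**2 = (28 - (2 + 2*0))**2 = (28 - (2 + 0))**2 = (28 - 1*2)**2 = (28 - 2)**2 = 26**2 = 676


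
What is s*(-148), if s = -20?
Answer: 2960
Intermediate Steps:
s*(-148) = -20*(-148) = 2960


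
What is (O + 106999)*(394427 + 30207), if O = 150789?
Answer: 109465549592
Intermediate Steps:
(O + 106999)*(394427 + 30207) = (150789 + 106999)*(394427 + 30207) = 257788*424634 = 109465549592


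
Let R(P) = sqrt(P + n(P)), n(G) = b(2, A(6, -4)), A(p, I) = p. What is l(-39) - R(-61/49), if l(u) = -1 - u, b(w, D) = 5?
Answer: 38 - 2*sqrt(46)/7 ≈ 36.062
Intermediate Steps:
n(G) = 5
R(P) = sqrt(5 + P) (R(P) = sqrt(P + 5) = sqrt(5 + P))
l(-39) - R(-61/49) = (-1 - 1*(-39)) - sqrt(5 - 61/49) = (-1 + 39) - sqrt(5 - 61*1/49) = 38 - sqrt(5 - 61/49) = 38 - sqrt(184/49) = 38 - 2*sqrt(46)/7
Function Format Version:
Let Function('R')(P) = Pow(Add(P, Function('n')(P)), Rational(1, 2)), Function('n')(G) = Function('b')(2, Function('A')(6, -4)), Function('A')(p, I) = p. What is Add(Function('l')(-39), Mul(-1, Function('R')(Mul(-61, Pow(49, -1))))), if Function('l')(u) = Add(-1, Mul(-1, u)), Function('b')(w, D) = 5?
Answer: Add(38, Mul(Rational(-2, 7), Pow(46, Rational(1, 2)))) ≈ 36.062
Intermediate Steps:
Function('n')(G) = 5
Function('R')(P) = Pow(Add(5, P), Rational(1, 2)) (Function('R')(P) = Pow(Add(P, 5), Rational(1, 2)) = Pow(Add(5, P), Rational(1, 2)))
Add(Function('l')(-39), Mul(-1, Function('R')(Mul(-61, Pow(49, -1))))) = Add(Add(-1, Mul(-1, -39)), Mul(-1, Pow(Add(5, Mul(-61, Pow(49, -1))), Rational(1, 2)))) = Add(Add(-1, 39), Mul(-1, Pow(Add(5, Mul(-61, Rational(1, 49))), Rational(1, 2)))) = Add(38, Mul(-1, Pow(Add(5, Rational(-61, 49)), Rational(1, 2)))) = Add(38, Mul(-1, Pow(Rational(184, 49), Rational(1, 2)))) = Add(38, Mul(-1, Mul(Rational(2, 7), Pow(46, Rational(1, 2))))) = Add(38, Mul(Rational(-2, 7), Pow(46, Rational(1, 2))))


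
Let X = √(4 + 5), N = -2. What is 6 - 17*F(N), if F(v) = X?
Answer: -45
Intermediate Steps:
X = 3 (X = √9 = 3)
F(v) = 3
6 - 17*F(N) = 6 - 17*3 = 6 - 51 = -45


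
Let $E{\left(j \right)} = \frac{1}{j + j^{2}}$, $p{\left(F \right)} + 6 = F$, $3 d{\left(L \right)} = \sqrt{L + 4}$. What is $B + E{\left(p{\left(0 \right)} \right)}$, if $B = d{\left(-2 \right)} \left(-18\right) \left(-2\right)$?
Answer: $\frac{1}{30} + 12 \sqrt{2} \approx 17.004$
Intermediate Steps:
$d{\left(L \right)} = \frac{\sqrt{4 + L}}{3}$ ($d{\left(L \right)} = \frac{\sqrt{L + 4}}{3} = \frac{\sqrt{4 + L}}{3}$)
$p{\left(F \right)} = -6 + F$
$B = 12 \sqrt{2}$ ($B = \frac{\sqrt{4 - 2}}{3} \left(-18\right) \left(-2\right) = \frac{\sqrt{2}}{3} \left(-18\right) \left(-2\right) = - 6 \sqrt{2} \left(-2\right) = 12 \sqrt{2} \approx 16.971$)
$B + E{\left(p{\left(0 \right)} \right)} = 12 \sqrt{2} + \frac{1}{\left(-6 + 0\right) \left(1 + \left(-6 + 0\right)\right)} = 12 \sqrt{2} + \frac{1}{\left(-6\right) \left(1 - 6\right)} = 12 \sqrt{2} - \frac{1}{6 \left(-5\right)} = 12 \sqrt{2} - - \frac{1}{30} = 12 \sqrt{2} + \frac{1}{30} = \frac{1}{30} + 12 \sqrt{2}$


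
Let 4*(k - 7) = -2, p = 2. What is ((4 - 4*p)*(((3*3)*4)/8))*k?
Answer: -117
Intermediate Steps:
k = 13/2 (k = 7 + (1/4)*(-2) = 7 - 1/2 = 13/2 ≈ 6.5000)
((4 - 4*p)*(((3*3)*4)/8))*k = ((4 - 4*2)*(((3*3)*4)/8))*(13/2) = ((4 - 8)*((9*4)*(1/8)))*(13/2) = -144/8*(13/2) = -4*9/2*(13/2) = -18*13/2 = -117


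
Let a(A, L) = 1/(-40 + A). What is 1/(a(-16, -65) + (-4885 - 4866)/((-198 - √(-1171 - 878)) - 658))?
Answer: 56*(-√2049 + 856*I)/(√2049 + 545200*I) ≈ 0.087923 + 0.0046568*I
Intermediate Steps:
1/(a(-16, -65) + (-4885 - 4866)/((-198 - √(-1171 - 878)) - 658)) = 1/(1/(-40 - 16) + (-4885 - 4866)/((-198 - √(-1171 - 878)) - 658)) = 1/(1/(-56) - 9751/((-198 - √(-2049)) - 658)) = 1/(-1/56 - 9751/((-198 - I*√2049) - 658)) = 1/(-1/56 - 9751/(-856 - I*√2049))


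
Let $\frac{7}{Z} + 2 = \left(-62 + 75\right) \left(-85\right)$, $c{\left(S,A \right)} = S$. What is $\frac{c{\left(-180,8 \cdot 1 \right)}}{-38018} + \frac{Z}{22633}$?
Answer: $\frac{2254792727}{476265381579} \approx 0.0047343$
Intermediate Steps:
$Z = - \frac{7}{1107}$ ($Z = \frac{7}{-2 + \left(-62 + 75\right) \left(-85\right)} = \frac{7}{-2 + 13 \left(-85\right)} = \frac{7}{-2 - 1105} = \frac{7}{-1107} = 7 \left(- \frac{1}{1107}\right) = - \frac{7}{1107} \approx -0.0063234$)
$\frac{c{\left(-180,8 \cdot 1 \right)}}{-38018} + \frac{Z}{22633} = - \frac{180}{-38018} - \frac{7}{1107 \cdot 22633} = \left(-180\right) \left(- \frac{1}{38018}\right) - \frac{7}{25054731} = \frac{90}{19009} - \frac{7}{25054731} = \frac{2254792727}{476265381579}$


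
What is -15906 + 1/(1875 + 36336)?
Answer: -607784165/38211 ≈ -15906.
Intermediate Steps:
-15906 + 1/(1875 + 36336) = -15906 + 1/38211 = -607784165/38211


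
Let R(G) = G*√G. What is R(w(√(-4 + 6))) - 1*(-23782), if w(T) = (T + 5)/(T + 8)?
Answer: 23782 + (5 + √2)^(3/2)/(8 + √2)^(3/2) ≈ 23783.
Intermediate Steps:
w(T) = (5 + T)/(8 + T)
R(G) = G^(3/2)
R(w(√(-4 + 6))) - 1*(-23782) = ((5 + √(-4 + 6))/(8 + √(-4 + 6)))^(3/2) - 1*(-23782) = ((5 + √2)/(8 + √2))^(3/2) + 23782 = (5 + √2)^(3/2)/(8 + √2)^(3/2) + 23782 = 23782 + (5 + √2)^(3/2)/(8 + √2)^(3/2)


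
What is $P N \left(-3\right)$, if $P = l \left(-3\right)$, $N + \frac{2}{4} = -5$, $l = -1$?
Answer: $\frac{99}{2} \approx 49.5$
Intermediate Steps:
$N = - \frac{11}{2}$ ($N = - \frac{1}{2} - 5 = - \frac{11}{2} \approx -5.5$)
$P = 3$ ($P = \left(-1\right) \left(-3\right) = 3$)
$P N \left(-3\right) = 3 \left(- \frac{11}{2}\right) \left(-3\right) = \left(- \frac{33}{2}\right) \left(-3\right) = \frac{99}{2}$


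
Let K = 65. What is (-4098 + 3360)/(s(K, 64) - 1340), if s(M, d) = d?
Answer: 369/638 ≈ 0.57837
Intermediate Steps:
(-4098 + 3360)/(s(K, 64) - 1340) = (-4098 + 3360)/(64 - 1340) = -738/(-1276) = -738*(-1/1276) = 369/638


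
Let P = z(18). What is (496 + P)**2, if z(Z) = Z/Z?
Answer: 247009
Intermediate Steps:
z(Z) = 1
P = 1
(496 + P)**2 = (496 + 1)**2 = 497**2 = 247009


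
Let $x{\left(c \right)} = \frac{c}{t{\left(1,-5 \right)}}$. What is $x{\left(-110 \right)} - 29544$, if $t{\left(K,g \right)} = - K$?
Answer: $-29434$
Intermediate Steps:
$x{\left(c \right)} = - c$ ($x{\left(c \right)} = \frac{c}{\left(-1\right) 1} = \frac{c}{-1} = c \left(-1\right) = - c$)
$x{\left(-110 \right)} - 29544 = \left(-1\right) \left(-110\right) - 29544 = 110 - 29544 = -29434$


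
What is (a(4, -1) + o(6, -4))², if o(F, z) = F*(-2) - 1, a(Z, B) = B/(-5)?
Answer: 4096/25 ≈ 163.84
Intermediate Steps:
a(Z, B) = -B/5 (a(Z, B) = B*(-⅕) = -B/5)
o(F, z) = -1 - 2*F (o(F, z) = -2*F - 1 = -1 - 2*F)
(a(4, -1) + o(6, -4))² = (-⅕*(-1) + (-1 - 2*6))² = (⅕ + (-1 - 12))² = (⅕ - 13)² = (-64/5)² = 4096/25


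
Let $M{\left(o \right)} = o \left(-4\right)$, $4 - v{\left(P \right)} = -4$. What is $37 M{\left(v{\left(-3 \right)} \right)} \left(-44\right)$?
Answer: $52096$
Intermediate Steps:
$v{\left(P \right)} = 8$ ($v{\left(P \right)} = 4 - -4 = 4 + 4 = 8$)
$M{\left(o \right)} = - 4 o$
$37 M{\left(v{\left(-3 \right)} \right)} \left(-44\right) = 37 \left(\left(-4\right) 8\right) \left(-44\right) = 37 \left(-32\right) \left(-44\right) = \left(-1184\right) \left(-44\right) = 52096$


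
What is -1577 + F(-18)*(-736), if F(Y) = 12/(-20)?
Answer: -5677/5 ≈ -1135.4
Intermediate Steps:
F(Y) = -3/5 (F(Y) = 12*(-1/20) = -3/5)
-1577 + F(-18)*(-736) = -1577 - 3/5*(-736) = -1577 + 2208/5 = -5677/5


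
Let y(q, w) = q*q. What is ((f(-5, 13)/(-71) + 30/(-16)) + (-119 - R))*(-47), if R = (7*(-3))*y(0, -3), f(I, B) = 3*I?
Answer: 3221239/568 ≈ 5671.2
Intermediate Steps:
y(q, w) = q²
R = 0 (R = (7*(-3))*0² = -21*0 = 0)
((f(-5, 13)/(-71) + 30/(-16)) + (-119 - R))*(-47) = (((3*(-5))/(-71) + 30/(-16)) + (-119 - 1*0))*(-47) = ((-15*(-1/71) + 30*(-1/16)) + (-119 + 0))*(-47) = ((15/71 - 15/8) - 119)*(-47) = (-945/568 - 119)*(-47) = -68537/568*(-47) = 3221239/568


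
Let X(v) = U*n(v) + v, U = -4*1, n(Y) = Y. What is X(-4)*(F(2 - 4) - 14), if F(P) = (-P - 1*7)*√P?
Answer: -168 - 60*I*√2 ≈ -168.0 - 84.853*I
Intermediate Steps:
U = -4
F(P) = √P*(-7 - P) (F(P) = (-P - 7)*√P = (-7 - P)*√P = √P*(-7 - P))
X(v) = -3*v (X(v) = -4*v + v = -3*v)
X(-4)*(F(2 - 4) - 14) = (-3*(-4))*(√(2 - 4)*(-7 - (2 - 4)) - 14) = 12*(√(-2)*(-7 - 1*(-2)) - 14) = 12*((I*√2)*(-7 + 2) - 14) = 12*((I*√2)*(-5) - 14) = 12*(-5*I*√2 - 14) = 12*(-14 - 5*I*√2) = -168 - 60*I*√2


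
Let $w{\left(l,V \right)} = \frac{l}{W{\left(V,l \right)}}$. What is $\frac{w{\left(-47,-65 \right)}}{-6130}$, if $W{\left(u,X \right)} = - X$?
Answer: $\frac{1}{6130} \approx 0.00016313$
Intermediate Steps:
$w{\left(l,V \right)} = -1$ ($w{\left(l,V \right)} = \frac{l}{\left(-1\right) l} = l \left(- \frac{1}{l}\right) = -1$)
$\frac{w{\left(-47,-65 \right)}}{-6130} = - \frac{1}{-6130} = \left(-1\right) \left(- \frac{1}{6130}\right) = \frac{1}{6130}$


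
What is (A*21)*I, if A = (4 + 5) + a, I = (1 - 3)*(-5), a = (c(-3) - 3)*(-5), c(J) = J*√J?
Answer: 5040 + 3150*I*√3 ≈ 5040.0 + 5456.0*I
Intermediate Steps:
c(J) = J^(3/2)
a = 15 + 15*I*√3 (a = ((-3)^(3/2) - 3)*(-5) = (-3*I*√3 - 3)*(-5) = (-3 - 3*I*√3)*(-5) = 15 + 15*I*√3 ≈ 15.0 + 25.981*I)
I = 10 (I = -2*(-5) = 10)
A = 24 + 15*I*√3 (A = (4 + 5) + (15 + 15*I*√3) = 9 + (15 + 15*I*√3) = 24 + 15*I*√3 ≈ 24.0 + 25.981*I)
(A*21)*I = ((24 + 15*I*√3)*21)*10 = (504 + 315*I*√3)*10 = 5040 + 3150*I*√3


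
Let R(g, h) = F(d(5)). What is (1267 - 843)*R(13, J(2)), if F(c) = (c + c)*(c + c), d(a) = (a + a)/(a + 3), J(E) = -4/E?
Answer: 2650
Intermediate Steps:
d(a) = 2*a/(3 + a) (d(a) = (2*a)/(3 + a) = 2*a/(3 + a))
F(c) = 4*c² (F(c) = (2*c)*(2*c) = 4*c²)
R(g, h) = 25/4 (R(g, h) = 4*(2*5/(3 + 5))² = 4*(2*5/8)² = 4*(2*5*(⅛))² = 4*(5/4)² = 4*(25/16) = 25/4)
(1267 - 843)*R(13, J(2)) = (1267 - 843)*(25/4) = 424*(25/4) = 2650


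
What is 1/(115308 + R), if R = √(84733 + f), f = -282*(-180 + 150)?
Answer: 115308/13295841671 - √93193/13295841671 ≈ 8.6495e-6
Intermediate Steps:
f = 8460 (f = -282*(-30) = 8460)
R = √93193 (R = √(84733 + 8460) = √93193 ≈ 305.28)
1/(115308 + R) = 1/(115308 + √93193)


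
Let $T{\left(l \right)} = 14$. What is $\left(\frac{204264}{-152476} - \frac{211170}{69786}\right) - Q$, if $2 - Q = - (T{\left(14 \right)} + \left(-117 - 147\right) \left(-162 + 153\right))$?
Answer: $- \frac{1062457663739}{443362089} \approx -2396.4$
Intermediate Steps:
$Q = 2392$ ($Q = 2 - - (14 + \left(-117 - 147\right) \left(-162 + 153\right)) = 2 - - (14 - -2376) = 2 - - (14 + 2376) = 2 - \left(-1\right) 2390 = 2 - -2390 = 2 + 2390 = 2392$)
$\left(\frac{204264}{-152476} - \frac{211170}{69786}\right) - Q = \left(\frac{204264}{-152476} - \frac{211170}{69786}\right) - 2392 = \left(204264 \left(- \frac{1}{152476}\right) - \frac{35195}{11631}\right) - 2392 = \left(- \frac{51066}{38119} - \frac{35195}{11631}\right) - 2392 = - \frac{1935546851}{443362089} - 2392 = - \frac{1062457663739}{443362089}$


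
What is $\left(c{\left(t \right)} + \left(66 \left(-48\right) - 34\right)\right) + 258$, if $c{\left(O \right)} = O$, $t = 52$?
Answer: $-2892$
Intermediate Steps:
$\left(c{\left(t \right)} + \left(66 \left(-48\right) - 34\right)\right) + 258 = \left(52 + \left(66 \left(-48\right) - 34\right)\right) + 258 = \left(52 - 3202\right) + 258 = -3150 + 258 = -2892$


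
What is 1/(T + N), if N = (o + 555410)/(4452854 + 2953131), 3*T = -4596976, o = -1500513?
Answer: -22217955/34045138136669 ≈ -6.5260e-7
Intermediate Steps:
T = -4596976/3 (T = (1/3)*(-4596976) = -4596976/3 ≈ -1.5323e+6)
N = -945103/7405985 (N = (-1500513 + 555410)/(4452854 + 2953131) = -945103/7405985 ≈ -0.12761)
1/(T + N) = 1/(-4596976/3 - 945103/7405985) = 1/(-34045138136669/22217955) = -22217955/34045138136669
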